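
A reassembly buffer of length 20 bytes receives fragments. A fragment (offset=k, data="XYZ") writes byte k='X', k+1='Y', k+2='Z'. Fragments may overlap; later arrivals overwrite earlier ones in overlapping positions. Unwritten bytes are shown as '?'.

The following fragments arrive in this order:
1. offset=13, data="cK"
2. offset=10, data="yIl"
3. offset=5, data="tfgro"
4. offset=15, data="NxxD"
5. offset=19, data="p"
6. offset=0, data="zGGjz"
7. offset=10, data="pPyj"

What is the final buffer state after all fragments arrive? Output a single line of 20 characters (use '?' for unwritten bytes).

Answer: zGGjztfgropPyjKNxxDp

Derivation:
Fragment 1: offset=13 data="cK" -> buffer=?????????????cK?????
Fragment 2: offset=10 data="yIl" -> buffer=??????????yIlcK?????
Fragment 3: offset=5 data="tfgro" -> buffer=?????tfgroyIlcK?????
Fragment 4: offset=15 data="NxxD" -> buffer=?????tfgroyIlcKNxxD?
Fragment 5: offset=19 data="p" -> buffer=?????tfgroyIlcKNxxDp
Fragment 6: offset=0 data="zGGjz" -> buffer=zGGjztfgroyIlcKNxxDp
Fragment 7: offset=10 data="pPyj" -> buffer=zGGjztfgropPyjKNxxDp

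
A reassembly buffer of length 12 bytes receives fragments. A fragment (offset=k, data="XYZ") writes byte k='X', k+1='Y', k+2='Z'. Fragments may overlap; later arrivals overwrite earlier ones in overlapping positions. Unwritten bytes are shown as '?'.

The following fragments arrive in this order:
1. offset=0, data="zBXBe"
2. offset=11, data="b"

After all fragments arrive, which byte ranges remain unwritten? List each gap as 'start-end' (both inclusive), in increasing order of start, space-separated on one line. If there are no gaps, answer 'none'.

Answer: 5-10

Derivation:
Fragment 1: offset=0 len=5
Fragment 2: offset=11 len=1
Gaps: 5-10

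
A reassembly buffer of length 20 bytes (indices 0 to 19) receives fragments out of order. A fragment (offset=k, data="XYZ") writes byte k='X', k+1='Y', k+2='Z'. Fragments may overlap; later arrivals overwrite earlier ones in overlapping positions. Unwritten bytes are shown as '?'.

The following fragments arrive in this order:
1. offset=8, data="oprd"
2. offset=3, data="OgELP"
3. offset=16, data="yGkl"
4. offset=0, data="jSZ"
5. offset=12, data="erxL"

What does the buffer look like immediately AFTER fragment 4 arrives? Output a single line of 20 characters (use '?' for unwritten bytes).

Answer: jSZOgELPoprd????yGkl

Derivation:
Fragment 1: offset=8 data="oprd" -> buffer=????????oprd????????
Fragment 2: offset=3 data="OgELP" -> buffer=???OgELPoprd????????
Fragment 3: offset=16 data="yGkl" -> buffer=???OgELPoprd????yGkl
Fragment 4: offset=0 data="jSZ" -> buffer=jSZOgELPoprd????yGkl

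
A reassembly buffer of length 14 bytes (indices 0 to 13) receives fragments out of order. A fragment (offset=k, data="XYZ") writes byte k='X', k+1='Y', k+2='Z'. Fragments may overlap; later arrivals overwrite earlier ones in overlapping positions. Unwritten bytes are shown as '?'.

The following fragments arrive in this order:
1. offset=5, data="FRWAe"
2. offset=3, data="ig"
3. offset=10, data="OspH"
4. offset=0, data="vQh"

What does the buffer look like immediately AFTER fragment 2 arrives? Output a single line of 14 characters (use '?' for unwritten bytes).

Answer: ???igFRWAe????

Derivation:
Fragment 1: offset=5 data="FRWAe" -> buffer=?????FRWAe????
Fragment 2: offset=3 data="ig" -> buffer=???igFRWAe????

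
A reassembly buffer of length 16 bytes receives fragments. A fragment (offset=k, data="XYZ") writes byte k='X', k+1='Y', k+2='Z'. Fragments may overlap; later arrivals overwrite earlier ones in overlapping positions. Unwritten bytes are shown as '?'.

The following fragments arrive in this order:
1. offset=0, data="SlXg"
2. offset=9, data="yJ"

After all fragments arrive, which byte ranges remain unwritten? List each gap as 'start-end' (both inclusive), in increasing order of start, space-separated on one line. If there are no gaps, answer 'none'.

Fragment 1: offset=0 len=4
Fragment 2: offset=9 len=2
Gaps: 4-8 11-15

Answer: 4-8 11-15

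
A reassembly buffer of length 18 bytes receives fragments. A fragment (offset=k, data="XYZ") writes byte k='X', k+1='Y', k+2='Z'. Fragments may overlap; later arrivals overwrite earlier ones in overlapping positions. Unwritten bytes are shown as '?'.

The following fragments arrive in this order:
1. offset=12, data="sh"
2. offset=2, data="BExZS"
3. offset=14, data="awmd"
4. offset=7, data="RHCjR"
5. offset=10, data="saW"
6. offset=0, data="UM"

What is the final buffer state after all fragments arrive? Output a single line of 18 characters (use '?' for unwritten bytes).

Fragment 1: offset=12 data="sh" -> buffer=????????????sh????
Fragment 2: offset=2 data="BExZS" -> buffer=??BExZS?????sh????
Fragment 3: offset=14 data="awmd" -> buffer=??BExZS?????shawmd
Fragment 4: offset=7 data="RHCjR" -> buffer=??BExZSRHCjRshawmd
Fragment 5: offset=10 data="saW" -> buffer=??BExZSRHCsaWhawmd
Fragment 6: offset=0 data="UM" -> buffer=UMBExZSRHCsaWhawmd

Answer: UMBExZSRHCsaWhawmd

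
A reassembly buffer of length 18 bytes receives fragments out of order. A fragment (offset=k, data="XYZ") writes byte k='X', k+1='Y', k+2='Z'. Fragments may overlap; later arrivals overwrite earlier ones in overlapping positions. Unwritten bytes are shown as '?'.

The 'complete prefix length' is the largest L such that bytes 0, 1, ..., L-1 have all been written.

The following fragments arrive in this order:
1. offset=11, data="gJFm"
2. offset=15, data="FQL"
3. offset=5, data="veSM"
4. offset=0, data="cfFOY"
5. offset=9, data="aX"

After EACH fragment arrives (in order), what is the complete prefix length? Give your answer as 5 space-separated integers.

Answer: 0 0 0 9 18

Derivation:
Fragment 1: offset=11 data="gJFm" -> buffer=???????????gJFm??? -> prefix_len=0
Fragment 2: offset=15 data="FQL" -> buffer=???????????gJFmFQL -> prefix_len=0
Fragment 3: offset=5 data="veSM" -> buffer=?????veSM??gJFmFQL -> prefix_len=0
Fragment 4: offset=0 data="cfFOY" -> buffer=cfFOYveSM??gJFmFQL -> prefix_len=9
Fragment 5: offset=9 data="aX" -> buffer=cfFOYveSMaXgJFmFQL -> prefix_len=18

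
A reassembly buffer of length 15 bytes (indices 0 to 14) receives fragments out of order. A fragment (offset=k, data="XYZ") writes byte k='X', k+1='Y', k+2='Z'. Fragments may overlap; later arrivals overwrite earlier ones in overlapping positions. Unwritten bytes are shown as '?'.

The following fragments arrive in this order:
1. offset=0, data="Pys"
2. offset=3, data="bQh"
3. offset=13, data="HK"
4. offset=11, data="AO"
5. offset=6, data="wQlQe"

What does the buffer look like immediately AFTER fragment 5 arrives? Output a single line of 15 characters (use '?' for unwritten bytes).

Fragment 1: offset=0 data="Pys" -> buffer=Pys????????????
Fragment 2: offset=3 data="bQh" -> buffer=PysbQh?????????
Fragment 3: offset=13 data="HK" -> buffer=PysbQh???????HK
Fragment 4: offset=11 data="AO" -> buffer=PysbQh?????AOHK
Fragment 5: offset=6 data="wQlQe" -> buffer=PysbQhwQlQeAOHK

Answer: PysbQhwQlQeAOHK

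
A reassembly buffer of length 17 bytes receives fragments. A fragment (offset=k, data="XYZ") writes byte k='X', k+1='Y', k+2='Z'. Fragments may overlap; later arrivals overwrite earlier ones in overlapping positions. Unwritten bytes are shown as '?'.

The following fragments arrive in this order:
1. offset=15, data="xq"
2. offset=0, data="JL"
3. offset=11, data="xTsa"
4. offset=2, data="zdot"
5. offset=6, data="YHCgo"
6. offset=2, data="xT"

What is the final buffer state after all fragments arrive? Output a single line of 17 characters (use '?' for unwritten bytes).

Answer: JLxTotYHCgoxTsaxq

Derivation:
Fragment 1: offset=15 data="xq" -> buffer=???????????????xq
Fragment 2: offset=0 data="JL" -> buffer=JL?????????????xq
Fragment 3: offset=11 data="xTsa" -> buffer=JL?????????xTsaxq
Fragment 4: offset=2 data="zdot" -> buffer=JLzdot?????xTsaxq
Fragment 5: offset=6 data="YHCgo" -> buffer=JLzdotYHCgoxTsaxq
Fragment 6: offset=2 data="xT" -> buffer=JLxTotYHCgoxTsaxq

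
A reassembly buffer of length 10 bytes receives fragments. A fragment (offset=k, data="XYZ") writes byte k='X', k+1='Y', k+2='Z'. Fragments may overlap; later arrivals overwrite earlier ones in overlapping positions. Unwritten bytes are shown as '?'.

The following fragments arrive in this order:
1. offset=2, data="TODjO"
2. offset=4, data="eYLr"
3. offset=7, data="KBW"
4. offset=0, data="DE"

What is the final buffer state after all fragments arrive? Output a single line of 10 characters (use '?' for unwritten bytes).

Fragment 1: offset=2 data="TODjO" -> buffer=??TODjO???
Fragment 2: offset=4 data="eYLr" -> buffer=??TOeYLr??
Fragment 3: offset=7 data="KBW" -> buffer=??TOeYLKBW
Fragment 4: offset=0 data="DE" -> buffer=DETOeYLKBW

Answer: DETOeYLKBW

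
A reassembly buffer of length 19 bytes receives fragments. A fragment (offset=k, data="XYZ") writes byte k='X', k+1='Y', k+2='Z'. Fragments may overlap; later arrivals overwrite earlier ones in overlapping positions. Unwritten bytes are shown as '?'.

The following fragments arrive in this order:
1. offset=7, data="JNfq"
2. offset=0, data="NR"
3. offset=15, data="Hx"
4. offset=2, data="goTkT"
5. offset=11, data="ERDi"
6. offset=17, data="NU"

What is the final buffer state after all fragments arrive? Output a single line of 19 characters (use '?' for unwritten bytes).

Answer: NRgoTkTJNfqERDiHxNU

Derivation:
Fragment 1: offset=7 data="JNfq" -> buffer=???????JNfq????????
Fragment 2: offset=0 data="NR" -> buffer=NR?????JNfq????????
Fragment 3: offset=15 data="Hx" -> buffer=NR?????JNfq????Hx??
Fragment 4: offset=2 data="goTkT" -> buffer=NRgoTkTJNfq????Hx??
Fragment 5: offset=11 data="ERDi" -> buffer=NRgoTkTJNfqERDiHx??
Fragment 6: offset=17 data="NU" -> buffer=NRgoTkTJNfqERDiHxNU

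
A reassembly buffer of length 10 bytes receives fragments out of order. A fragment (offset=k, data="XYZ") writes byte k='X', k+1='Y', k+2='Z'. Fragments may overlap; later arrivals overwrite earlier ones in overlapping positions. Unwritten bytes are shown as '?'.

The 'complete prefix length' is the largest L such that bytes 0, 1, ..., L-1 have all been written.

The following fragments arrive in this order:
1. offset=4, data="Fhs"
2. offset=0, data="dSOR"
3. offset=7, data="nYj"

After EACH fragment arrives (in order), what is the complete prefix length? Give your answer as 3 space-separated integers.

Answer: 0 7 10

Derivation:
Fragment 1: offset=4 data="Fhs" -> buffer=????Fhs??? -> prefix_len=0
Fragment 2: offset=0 data="dSOR" -> buffer=dSORFhs??? -> prefix_len=7
Fragment 3: offset=7 data="nYj" -> buffer=dSORFhsnYj -> prefix_len=10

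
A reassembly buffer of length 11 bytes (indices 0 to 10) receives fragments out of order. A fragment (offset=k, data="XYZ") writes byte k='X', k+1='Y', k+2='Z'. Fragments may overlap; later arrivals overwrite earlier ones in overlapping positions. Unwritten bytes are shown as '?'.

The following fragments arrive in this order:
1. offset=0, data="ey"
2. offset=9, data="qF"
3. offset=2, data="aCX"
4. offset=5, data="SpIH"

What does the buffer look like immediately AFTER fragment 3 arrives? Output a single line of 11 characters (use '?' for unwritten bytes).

Answer: eyaCX????qF

Derivation:
Fragment 1: offset=0 data="ey" -> buffer=ey?????????
Fragment 2: offset=9 data="qF" -> buffer=ey???????qF
Fragment 3: offset=2 data="aCX" -> buffer=eyaCX????qF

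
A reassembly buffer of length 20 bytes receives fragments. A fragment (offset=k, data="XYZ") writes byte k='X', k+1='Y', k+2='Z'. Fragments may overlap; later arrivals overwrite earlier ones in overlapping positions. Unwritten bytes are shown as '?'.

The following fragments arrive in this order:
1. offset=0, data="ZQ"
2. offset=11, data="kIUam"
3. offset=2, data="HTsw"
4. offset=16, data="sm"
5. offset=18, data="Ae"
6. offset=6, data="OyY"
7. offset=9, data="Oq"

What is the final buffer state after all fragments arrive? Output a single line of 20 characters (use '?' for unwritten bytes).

Fragment 1: offset=0 data="ZQ" -> buffer=ZQ??????????????????
Fragment 2: offset=11 data="kIUam" -> buffer=ZQ?????????kIUam????
Fragment 3: offset=2 data="HTsw" -> buffer=ZQHTsw?????kIUam????
Fragment 4: offset=16 data="sm" -> buffer=ZQHTsw?????kIUamsm??
Fragment 5: offset=18 data="Ae" -> buffer=ZQHTsw?????kIUamsmAe
Fragment 6: offset=6 data="OyY" -> buffer=ZQHTswOyY??kIUamsmAe
Fragment 7: offset=9 data="Oq" -> buffer=ZQHTswOyYOqkIUamsmAe

Answer: ZQHTswOyYOqkIUamsmAe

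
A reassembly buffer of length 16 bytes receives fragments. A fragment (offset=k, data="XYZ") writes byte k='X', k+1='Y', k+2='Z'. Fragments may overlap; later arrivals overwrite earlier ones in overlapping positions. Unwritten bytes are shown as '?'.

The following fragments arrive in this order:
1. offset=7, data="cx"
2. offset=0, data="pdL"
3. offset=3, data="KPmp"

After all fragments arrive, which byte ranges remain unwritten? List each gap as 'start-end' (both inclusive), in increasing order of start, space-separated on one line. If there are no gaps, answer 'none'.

Fragment 1: offset=7 len=2
Fragment 2: offset=0 len=3
Fragment 3: offset=3 len=4
Gaps: 9-15

Answer: 9-15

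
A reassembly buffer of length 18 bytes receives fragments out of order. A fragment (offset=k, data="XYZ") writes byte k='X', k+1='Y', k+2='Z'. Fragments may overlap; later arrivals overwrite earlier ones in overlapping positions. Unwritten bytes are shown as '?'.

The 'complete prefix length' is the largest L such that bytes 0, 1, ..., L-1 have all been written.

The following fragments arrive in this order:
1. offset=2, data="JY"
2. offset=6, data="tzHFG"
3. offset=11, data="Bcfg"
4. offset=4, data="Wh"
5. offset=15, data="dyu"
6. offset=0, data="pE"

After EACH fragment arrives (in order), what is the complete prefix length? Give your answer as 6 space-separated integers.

Fragment 1: offset=2 data="JY" -> buffer=??JY?????????????? -> prefix_len=0
Fragment 2: offset=6 data="tzHFG" -> buffer=??JY??tzHFG??????? -> prefix_len=0
Fragment 3: offset=11 data="Bcfg" -> buffer=??JY??tzHFGBcfg??? -> prefix_len=0
Fragment 4: offset=4 data="Wh" -> buffer=??JYWhtzHFGBcfg??? -> prefix_len=0
Fragment 5: offset=15 data="dyu" -> buffer=??JYWhtzHFGBcfgdyu -> prefix_len=0
Fragment 6: offset=0 data="pE" -> buffer=pEJYWhtzHFGBcfgdyu -> prefix_len=18

Answer: 0 0 0 0 0 18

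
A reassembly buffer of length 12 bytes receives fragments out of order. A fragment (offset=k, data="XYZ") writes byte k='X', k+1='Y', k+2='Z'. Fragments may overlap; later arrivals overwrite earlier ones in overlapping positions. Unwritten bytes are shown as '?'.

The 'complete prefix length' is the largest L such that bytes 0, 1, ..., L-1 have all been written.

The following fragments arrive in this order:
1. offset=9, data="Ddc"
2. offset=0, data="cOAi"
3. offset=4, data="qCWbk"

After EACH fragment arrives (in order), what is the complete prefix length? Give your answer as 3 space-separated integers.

Answer: 0 4 12

Derivation:
Fragment 1: offset=9 data="Ddc" -> buffer=?????????Ddc -> prefix_len=0
Fragment 2: offset=0 data="cOAi" -> buffer=cOAi?????Ddc -> prefix_len=4
Fragment 3: offset=4 data="qCWbk" -> buffer=cOAiqCWbkDdc -> prefix_len=12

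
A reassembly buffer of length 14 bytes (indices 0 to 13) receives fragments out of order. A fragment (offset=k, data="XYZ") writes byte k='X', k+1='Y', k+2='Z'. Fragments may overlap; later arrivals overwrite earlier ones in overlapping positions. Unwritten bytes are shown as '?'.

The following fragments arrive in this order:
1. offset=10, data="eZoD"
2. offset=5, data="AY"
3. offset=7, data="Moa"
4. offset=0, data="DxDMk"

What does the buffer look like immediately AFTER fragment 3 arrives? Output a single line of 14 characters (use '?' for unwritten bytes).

Answer: ?????AYMoaeZoD

Derivation:
Fragment 1: offset=10 data="eZoD" -> buffer=??????????eZoD
Fragment 2: offset=5 data="AY" -> buffer=?????AY???eZoD
Fragment 3: offset=7 data="Moa" -> buffer=?????AYMoaeZoD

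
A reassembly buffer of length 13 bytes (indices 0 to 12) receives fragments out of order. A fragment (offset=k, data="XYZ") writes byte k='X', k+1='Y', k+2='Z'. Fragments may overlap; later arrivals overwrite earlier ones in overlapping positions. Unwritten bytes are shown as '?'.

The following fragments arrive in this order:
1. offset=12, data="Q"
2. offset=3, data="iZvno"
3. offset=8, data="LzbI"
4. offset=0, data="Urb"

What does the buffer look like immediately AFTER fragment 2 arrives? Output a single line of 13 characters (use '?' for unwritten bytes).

Fragment 1: offset=12 data="Q" -> buffer=????????????Q
Fragment 2: offset=3 data="iZvno" -> buffer=???iZvno????Q

Answer: ???iZvno????Q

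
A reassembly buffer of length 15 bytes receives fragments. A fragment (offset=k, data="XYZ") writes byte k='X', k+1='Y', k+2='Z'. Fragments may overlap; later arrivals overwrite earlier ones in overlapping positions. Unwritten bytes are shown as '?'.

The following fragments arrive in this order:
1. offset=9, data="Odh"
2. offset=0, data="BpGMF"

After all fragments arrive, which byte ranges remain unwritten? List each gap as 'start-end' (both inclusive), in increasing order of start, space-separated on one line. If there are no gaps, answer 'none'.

Answer: 5-8 12-14

Derivation:
Fragment 1: offset=9 len=3
Fragment 2: offset=0 len=5
Gaps: 5-8 12-14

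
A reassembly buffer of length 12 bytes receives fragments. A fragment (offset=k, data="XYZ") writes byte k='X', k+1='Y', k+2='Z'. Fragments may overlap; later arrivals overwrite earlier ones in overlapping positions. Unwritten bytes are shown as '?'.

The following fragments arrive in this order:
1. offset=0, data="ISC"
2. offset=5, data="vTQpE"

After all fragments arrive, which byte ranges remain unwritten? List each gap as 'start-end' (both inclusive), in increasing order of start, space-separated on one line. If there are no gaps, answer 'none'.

Fragment 1: offset=0 len=3
Fragment 2: offset=5 len=5
Gaps: 3-4 10-11

Answer: 3-4 10-11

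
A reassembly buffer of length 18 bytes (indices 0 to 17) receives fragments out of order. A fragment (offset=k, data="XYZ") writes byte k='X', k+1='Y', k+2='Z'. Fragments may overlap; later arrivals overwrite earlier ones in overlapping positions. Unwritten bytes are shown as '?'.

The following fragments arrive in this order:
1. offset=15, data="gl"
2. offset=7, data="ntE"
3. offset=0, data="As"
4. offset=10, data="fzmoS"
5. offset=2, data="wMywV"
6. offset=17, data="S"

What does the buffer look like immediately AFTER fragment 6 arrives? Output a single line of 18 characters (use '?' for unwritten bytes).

Fragment 1: offset=15 data="gl" -> buffer=???????????????gl?
Fragment 2: offset=7 data="ntE" -> buffer=???????ntE?????gl?
Fragment 3: offset=0 data="As" -> buffer=As?????ntE?????gl?
Fragment 4: offset=10 data="fzmoS" -> buffer=As?????ntEfzmoSgl?
Fragment 5: offset=2 data="wMywV" -> buffer=AswMywVntEfzmoSgl?
Fragment 6: offset=17 data="S" -> buffer=AswMywVntEfzmoSglS

Answer: AswMywVntEfzmoSglS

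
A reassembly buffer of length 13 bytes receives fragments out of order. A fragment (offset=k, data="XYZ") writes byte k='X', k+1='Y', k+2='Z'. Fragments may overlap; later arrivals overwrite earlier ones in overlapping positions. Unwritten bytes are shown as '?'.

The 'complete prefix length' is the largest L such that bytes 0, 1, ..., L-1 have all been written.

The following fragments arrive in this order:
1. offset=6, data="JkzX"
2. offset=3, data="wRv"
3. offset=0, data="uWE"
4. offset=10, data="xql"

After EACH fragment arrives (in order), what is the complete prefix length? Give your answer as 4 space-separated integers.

Fragment 1: offset=6 data="JkzX" -> buffer=??????JkzX??? -> prefix_len=0
Fragment 2: offset=3 data="wRv" -> buffer=???wRvJkzX??? -> prefix_len=0
Fragment 3: offset=0 data="uWE" -> buffer=uWEwRvJkzX??? -> prefix_len=10
Fragment 4: offset=10 data="xql" -> buffer=uWEwRvJkzXxql -> prefix_len=13

Answer: 0 0 10 13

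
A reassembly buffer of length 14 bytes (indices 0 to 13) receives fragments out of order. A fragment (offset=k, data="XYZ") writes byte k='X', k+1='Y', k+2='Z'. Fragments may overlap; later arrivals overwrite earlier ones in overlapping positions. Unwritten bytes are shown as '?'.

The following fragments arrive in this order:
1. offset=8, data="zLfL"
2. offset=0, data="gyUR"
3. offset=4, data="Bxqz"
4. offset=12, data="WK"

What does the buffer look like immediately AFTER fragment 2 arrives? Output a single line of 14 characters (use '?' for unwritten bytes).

Fragment 1: offset=8 data="zLfL" -> buffer=????????zLfL??
Fragment 2: offset=0 data="gyUR" -> buffer=gyUR????zLfL??

Answer: gyUR????zLfL??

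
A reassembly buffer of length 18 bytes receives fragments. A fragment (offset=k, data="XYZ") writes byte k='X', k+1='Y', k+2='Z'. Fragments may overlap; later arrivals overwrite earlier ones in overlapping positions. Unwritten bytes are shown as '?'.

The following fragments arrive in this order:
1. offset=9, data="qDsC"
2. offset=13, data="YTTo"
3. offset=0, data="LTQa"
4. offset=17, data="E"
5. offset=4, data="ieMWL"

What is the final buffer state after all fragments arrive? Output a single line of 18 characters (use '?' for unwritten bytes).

Answer: LTQaieMWLqDsCYTToE

Derivation:
Fragment 1: offset=9 data="qDsC" -> buffer=?????????qDsC?????
Fragment 2: offset=13 data="YTTo" -> buffer=?????????qDsCYTTo?
Fragment 3: offset=0 data="LTQa" -> buffer=LTQa?????qDsCYTTo?
Fragment 4: offset=17 data="E" -> buffer=LTQa?????qDsCYTToE
Fragment 5: offset=4 data="ieMWL" -> buffer=LTQaieMWLqDsCYTToE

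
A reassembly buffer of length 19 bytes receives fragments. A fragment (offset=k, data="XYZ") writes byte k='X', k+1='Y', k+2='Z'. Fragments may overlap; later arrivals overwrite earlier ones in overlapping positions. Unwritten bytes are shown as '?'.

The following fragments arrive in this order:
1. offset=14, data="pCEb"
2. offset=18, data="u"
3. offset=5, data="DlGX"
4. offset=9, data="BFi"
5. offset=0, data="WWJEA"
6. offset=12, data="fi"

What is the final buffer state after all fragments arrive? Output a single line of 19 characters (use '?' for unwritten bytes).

Fragment 1: offset=14 data="pCEb" -> buffer=??????????????pCEb?
Fragment 2: offset=18 data="u" -> buffer=??????????????pCEbu
Fragment 3: offset=5 data="DlGX" -> buffer=?????DlGX?????pCEbu
Fragment 4: offset=9 data="BFi" -> buffer=?????DlGXBFi??pCEbu
Fragment 5: offset=0 data="WWJEA" -> buffer=WWJEADlGXBFi??pCEbu
Fragment 6: offset=12 data="fi" -> buffer=WWJEADlGXBFifipCEbu

Answer: WWJEADlGXBFifipCEbu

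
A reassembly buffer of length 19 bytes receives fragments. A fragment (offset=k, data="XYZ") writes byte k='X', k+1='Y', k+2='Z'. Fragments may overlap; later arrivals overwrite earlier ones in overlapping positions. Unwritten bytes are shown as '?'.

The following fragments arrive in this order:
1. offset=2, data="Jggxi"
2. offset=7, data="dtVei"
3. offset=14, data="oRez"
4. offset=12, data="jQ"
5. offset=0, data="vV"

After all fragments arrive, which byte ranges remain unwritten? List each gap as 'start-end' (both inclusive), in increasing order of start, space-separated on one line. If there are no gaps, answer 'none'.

Fragment 1: offset=2 len=5
Fragment 2: offset=7 len=5
Fragment 3: offset=14 len=4
Fragment 4: offset=12 len=2
Fragment 5: offset=0 len=2
Gaps: 18-18

Answer: 18-18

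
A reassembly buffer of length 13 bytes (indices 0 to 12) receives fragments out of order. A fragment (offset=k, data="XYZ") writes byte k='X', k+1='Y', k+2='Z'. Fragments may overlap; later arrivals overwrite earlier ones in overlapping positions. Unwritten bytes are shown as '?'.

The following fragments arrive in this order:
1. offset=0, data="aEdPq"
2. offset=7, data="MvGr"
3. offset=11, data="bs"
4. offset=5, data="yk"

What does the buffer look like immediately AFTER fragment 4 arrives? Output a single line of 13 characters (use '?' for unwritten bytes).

Fragment 1: offset=0 data="aEdPq" -> buffer=aEdPq????????
Fragment 2: offset=7 data="MvGr" -> buffer=aEdPq??MvGr??
Fragment 3: offset=11 data="bs" -> buffer=aEdPq??MvGrbs
Fragment 4: offset=5 data="yk" -> buffer=aEdPqykMvGrbs

Answer: aEdPqykMvGrbs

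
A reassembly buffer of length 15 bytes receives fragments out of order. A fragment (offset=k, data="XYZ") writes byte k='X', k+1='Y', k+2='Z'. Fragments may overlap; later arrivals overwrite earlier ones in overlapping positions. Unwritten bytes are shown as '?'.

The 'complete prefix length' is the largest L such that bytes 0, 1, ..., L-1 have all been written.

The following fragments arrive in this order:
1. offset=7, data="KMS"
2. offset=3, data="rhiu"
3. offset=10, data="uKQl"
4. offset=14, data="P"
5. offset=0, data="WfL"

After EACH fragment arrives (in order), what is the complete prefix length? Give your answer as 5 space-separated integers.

Fragment 1: offset=7 data="KMS" -> buffer=???????KMS????? -> prefix_len=0
Fragment 2: offset=3 data="rhiu" -> buffer=???rhiuKMS????? -> prefix_len=0
Fragment 3: offset=10 data="uKQl" -> buffer=???rhiuKMSuKQl? -> prefix_len=0
Fragment 4: offset=14 data="P" -> buffer=???rhiuKMSuKQlP -> prefix_len=0
Fragment 5: offset=0 data="WfL" -> buffer=WfLrhiuKMSuKQlP -> prefix_len=15

Answer: 0 0 0 0 15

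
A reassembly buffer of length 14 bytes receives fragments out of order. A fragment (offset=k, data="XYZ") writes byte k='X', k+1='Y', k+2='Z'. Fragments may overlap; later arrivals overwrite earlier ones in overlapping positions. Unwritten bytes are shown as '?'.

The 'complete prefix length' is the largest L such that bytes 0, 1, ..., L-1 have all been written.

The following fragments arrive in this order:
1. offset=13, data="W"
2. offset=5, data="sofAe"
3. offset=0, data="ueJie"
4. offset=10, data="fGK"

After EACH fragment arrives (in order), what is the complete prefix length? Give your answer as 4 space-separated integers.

Fragment 1: offset=13 data="W" -> buffer=?????????????W -> prefix_len=0
Fragment 2: offset=5 data="sofAe" -> buffer=?????sofAe???W -> prefix_len=0
Fragment 3: offset=0 data="ueJie" -> buffer=ueJiesofAe???W -> prefix_len=10
Fragment 4: offset=10 data="fGK" -> buffer=ueJiesofAefGKW -> prefix_len=14

Answer: 0 0 10 14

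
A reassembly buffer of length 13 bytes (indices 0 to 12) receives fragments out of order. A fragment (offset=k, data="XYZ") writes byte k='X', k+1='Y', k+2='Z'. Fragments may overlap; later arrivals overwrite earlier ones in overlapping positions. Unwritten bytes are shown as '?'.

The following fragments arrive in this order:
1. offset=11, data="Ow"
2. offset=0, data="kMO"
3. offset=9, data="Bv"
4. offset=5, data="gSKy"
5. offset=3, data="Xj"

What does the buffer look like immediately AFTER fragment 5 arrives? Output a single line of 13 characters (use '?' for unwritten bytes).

Fragment 1: offset=11 data="Ow" -> buffer=???????????Ow
Fragment 2: offset=0 data="kMO" -> buffer=kMO????????Ow
Fragment 3: offset=9 data="Bv" -> buffer=kMO??????BvOw
Fragment 4: offset=5 data="gSKy" -> buffer=kMO??gSKyBvOw
Fragment 5: offset=3 data="Xj" -> buffer=kMOXjgSKyBvOw

Answer: kMOXjgSKyBvOw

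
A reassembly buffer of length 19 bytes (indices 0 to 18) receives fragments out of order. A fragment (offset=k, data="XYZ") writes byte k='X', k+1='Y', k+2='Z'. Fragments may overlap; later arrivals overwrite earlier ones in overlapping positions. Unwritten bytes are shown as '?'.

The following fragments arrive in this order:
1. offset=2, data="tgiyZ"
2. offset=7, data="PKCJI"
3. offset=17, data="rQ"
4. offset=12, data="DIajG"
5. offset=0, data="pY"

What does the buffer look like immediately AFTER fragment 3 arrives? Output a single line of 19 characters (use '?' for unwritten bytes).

Answer: ??tgiyZPKCJI?????rQ

Derivation:
Fragment 1: offset=2 data="tgiyZ" -> buffer=??tgiyZ????????????
Fragment 2: offset=7 data="PKCJI" -> buffer=??tgiyZPKCJI???????
Fragment 3: offset=17 data="rQ" -> buffer=??tgiyZPKCJI?????rQ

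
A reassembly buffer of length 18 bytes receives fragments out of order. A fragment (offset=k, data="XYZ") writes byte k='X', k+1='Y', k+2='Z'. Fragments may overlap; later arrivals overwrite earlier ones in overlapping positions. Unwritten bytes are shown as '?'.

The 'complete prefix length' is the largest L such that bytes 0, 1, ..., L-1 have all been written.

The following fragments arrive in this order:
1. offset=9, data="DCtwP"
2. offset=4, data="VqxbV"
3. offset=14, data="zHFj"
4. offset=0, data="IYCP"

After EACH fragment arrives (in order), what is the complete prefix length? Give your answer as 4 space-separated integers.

Fragment 1: offset=9 data="DCtwP" -> buffer=?????????DCtwP???? -> prefix_len=0
Fragment 2: offset=4 data="VqxbV" -> buffer=????VqxbVDCtwP???? -> prefix_len=0
Fragment 3: offset=14 data="zHFj" -> buffer=????VqxbVDCtwPzHFj -> prefix_len=0
Fragment 4: offset=0 data="IYCP" -> buffer=IYCPVqxbVDCtwPzHFj -> prefix_len=18

Answer: 0 0 0 18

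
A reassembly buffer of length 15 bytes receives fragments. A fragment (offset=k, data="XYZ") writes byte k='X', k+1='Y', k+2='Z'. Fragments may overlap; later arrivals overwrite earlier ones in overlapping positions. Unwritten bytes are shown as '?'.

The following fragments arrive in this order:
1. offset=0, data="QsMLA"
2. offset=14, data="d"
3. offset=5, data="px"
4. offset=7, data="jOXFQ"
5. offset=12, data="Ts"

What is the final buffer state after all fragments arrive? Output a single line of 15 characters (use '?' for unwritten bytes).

Answer: QsMLApxjOXFQTsd

Derivation:
Fragment 1: offset=0 data="QsMLA" -> buffer=QsMLA??????????
Fragment 2: offset=14 data="d" -> buffer=QsMLA?????????d
Fragment 3: offset=5 data="px" -> buffer=QsMLApx???????d
Fragment 4: offset=7 data="jOXFQ" -> buffer=QsMLApxjOXFQ??d
Fragment 5: offset=12 data="Ts" -> buffer=QsMLApxjOXFQTsd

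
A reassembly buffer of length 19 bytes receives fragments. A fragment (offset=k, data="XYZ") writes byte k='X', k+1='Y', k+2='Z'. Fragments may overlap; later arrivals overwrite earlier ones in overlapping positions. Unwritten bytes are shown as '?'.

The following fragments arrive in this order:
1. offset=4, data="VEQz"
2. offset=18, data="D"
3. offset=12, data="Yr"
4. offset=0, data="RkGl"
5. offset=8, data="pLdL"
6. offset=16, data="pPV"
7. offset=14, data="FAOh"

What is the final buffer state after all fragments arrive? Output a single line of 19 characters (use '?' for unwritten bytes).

Answer: RkGlVEQzpLdLYrFAOhV

Derivation:
Fragment 1: offset=4 data="VEQz" -> buffer=????VEQz???????????
Fragment 2: offset=18 data="D" -> buffer=????VEQz??????????D
Fragment 3: offset=12 data="Yr" -> buffer=????VEQz????Yr????D
Fragment 4: offset=0 data="RkGl" -> buffer=RkGlVEQz????Yr????D
Fragment 5: offset=8 data="pLdL" -> buffer=RkGlVEQzpLdLYr????D
Fragment 6: offset=16 data="pPV" -> buffer=RkGlVEQzpLdLYr??pPV
Fragment 7: offset=14 data="FAOh" -> buffer=RkGlVEQzpLdLYrFAOhV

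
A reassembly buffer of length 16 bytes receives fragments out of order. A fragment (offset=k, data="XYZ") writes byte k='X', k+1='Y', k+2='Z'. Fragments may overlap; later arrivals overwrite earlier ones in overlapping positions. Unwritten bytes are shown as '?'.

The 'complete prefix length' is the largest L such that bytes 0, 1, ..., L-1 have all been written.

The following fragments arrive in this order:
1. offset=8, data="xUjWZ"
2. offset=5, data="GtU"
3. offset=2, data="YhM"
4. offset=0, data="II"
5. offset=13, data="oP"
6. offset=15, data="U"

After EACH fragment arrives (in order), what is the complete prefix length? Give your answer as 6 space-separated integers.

Fragment 1: offset=8 data="xUjWZ" -> buffer=????????xUjWZ??? -> prefix_len=0
Fragment 2: offset=5 data="GtU" -> buffer=?????GtUxUjWZ??? -> prefix_len=0
Fragment 3: offset=2 data="YhM" -> buffer=??YhMGtUxUjWZ??? -> prefix_len=0
Fragment 4: offset=0 data="II" -> buffer=IIYhMGtUxUjWZ??? -> prefix_len=13
Fragment 5: offset=13 data="oP" -> buffer=IIYhMGtUxUjWZoP? -> prefix_len=15
Fragment 6: offset=15 data="U" -> buffer=IIYhMGtUxUjWZoPU -> prefix_len=16

Answer: 0 0 0 13 15 16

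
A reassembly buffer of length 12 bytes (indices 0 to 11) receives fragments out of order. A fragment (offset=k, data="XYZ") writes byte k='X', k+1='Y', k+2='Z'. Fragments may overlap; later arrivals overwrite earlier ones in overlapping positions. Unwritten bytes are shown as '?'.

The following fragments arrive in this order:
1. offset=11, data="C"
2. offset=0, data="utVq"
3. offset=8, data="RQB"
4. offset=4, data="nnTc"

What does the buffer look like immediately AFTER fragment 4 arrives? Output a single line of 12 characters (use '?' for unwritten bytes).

Fragment 1: offset=11 data="C" -> buffer=???????????C
Fragment 2: offset=0 data="utVq" -> buffer=utVq???????C
Fragment 3: offset=8 data="RQB" -> buffer=utVq????RQBC
Fragment 4: offset=4 data="nnTc" -> buffer=utVqnnTcRQBC

Answer: utVqnnTcRQBC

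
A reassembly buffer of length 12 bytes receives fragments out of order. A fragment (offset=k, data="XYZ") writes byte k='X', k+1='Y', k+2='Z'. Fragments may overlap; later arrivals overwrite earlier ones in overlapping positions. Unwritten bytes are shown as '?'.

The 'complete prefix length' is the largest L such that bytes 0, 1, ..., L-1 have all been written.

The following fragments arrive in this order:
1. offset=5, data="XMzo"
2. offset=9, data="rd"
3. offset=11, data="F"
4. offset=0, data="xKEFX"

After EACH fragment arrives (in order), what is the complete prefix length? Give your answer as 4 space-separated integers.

Fragment 1: offset=5 data="XMzo" -> buffer=?????XMzo??? -> prefix_len=0
Fragment 2: offset=9 data="rd" -> buffer=?????XMzord? -> prefix_len=0
Fragment 3: offset=11 data="F" -> buffer=?????XMzordF -> prefix_len=0
Fragment 4: offset=0 data="xKEFX" -> buffer=xKEFXXMzordF -> prefix_len=12

Answer: 0 0 0 12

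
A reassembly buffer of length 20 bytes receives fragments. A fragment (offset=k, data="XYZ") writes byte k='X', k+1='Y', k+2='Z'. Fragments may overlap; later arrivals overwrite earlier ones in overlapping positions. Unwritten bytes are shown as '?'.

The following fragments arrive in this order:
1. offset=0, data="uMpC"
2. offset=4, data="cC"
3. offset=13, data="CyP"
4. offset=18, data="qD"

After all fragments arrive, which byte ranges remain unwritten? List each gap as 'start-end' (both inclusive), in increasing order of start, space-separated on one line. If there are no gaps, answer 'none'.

Fragment 1: offset=0 len=4
Fragment 2: offset=4 len=2
Fragment 3: offset=13 len=3
Fragment 4: offset=18 len=2
Gaps: 6-12 16-17

Answer: 6-12 16-17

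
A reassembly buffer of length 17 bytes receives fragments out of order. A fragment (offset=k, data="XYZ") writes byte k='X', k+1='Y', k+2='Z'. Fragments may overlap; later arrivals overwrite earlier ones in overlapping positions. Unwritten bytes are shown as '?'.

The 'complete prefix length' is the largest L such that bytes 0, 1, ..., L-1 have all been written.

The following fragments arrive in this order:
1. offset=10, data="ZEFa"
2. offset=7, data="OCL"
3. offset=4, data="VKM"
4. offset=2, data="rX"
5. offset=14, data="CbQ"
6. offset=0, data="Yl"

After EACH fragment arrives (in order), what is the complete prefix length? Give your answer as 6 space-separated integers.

Answer: 0 0 0 0 0 17

Derivation:
Fragment 1: offset=10 data="ZEFa" -> buffer=??????????ZEFa??? -> prefix_len=0
Fragment 2: offset=7 data="OCL" -> buffer=???????OCLZEFa??? -> prefix_len=0
Fragment 3: offset=4 data="VKM" -> buffer=????VKMOCLZEFa??? -> prefix_len=0
Fragment 4: offset=2 data="rX" -> buffer=??rXVKMOCLZEFa??? -> prefix_len=0
Fragment 5: offset=14 data="CbQ" -> buffer=??rXVKMOCLZEFaCbQ -> prefix_len=0
Fragment 6: offset=0 data="Yl" -> buffer=YlrXVKMOCLZEFaCbQ -> prefix_len=17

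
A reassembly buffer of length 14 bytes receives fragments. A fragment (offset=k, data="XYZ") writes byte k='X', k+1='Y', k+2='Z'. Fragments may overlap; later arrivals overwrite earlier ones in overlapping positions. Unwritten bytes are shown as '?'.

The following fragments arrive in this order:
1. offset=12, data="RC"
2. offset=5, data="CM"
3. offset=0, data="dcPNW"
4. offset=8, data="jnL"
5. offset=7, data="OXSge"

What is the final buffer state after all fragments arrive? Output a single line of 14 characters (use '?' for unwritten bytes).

Answer: dcPNWCMOXSgeRC

Derivation:
Fragment 1: offset=12 data="RC" -> buffer=????????????RC
Fragment 2: offset=5 data="CM" -> buffer=?????CM?????RC
Fragment 3: offset=0 data="dcPNW" -> buffer=dcPNWCM?????RC
Fragment 4: offset=8 data="jnL" -> buffer=dcPNWCM?jnL?RC
Fragment 5: offset=7 data="OXSge" -> buffer=dcPNWCMOXSgeRC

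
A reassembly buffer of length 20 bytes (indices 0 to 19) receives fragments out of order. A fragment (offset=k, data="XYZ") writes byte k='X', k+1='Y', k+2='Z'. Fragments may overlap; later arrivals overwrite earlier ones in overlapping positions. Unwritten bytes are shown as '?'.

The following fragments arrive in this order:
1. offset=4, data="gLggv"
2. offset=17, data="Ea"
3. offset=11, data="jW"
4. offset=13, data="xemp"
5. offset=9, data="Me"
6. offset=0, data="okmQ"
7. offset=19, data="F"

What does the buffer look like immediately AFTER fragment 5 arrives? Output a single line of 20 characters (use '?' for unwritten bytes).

Fragment 1: offset=4 data="gLggv" -> buffer=????gLggv???????????
Fragment 2: offset=17 data="Ea" -> buffer=????gLggv????????Ea?
Fragment 3: offset=11 data="jW" -> buffer=????gLggv??jW????Ea?
Fragment 4: offset=13 data="xemp" -> buffer=????gLggv??jWxempEa?
Fragment 5: offset=9 data="Me" -> buffer=????gLggvMejWxempEa?

Answer: ????gLggvMejWxempEa?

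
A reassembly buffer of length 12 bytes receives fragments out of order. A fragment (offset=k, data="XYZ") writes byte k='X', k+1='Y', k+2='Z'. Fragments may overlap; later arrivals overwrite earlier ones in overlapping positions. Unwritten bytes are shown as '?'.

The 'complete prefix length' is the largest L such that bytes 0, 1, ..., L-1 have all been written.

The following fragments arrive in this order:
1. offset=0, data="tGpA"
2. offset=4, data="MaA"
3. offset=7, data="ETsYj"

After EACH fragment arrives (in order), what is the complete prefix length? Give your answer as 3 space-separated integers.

Answer: 4 7 12

Derivation:
Fragment 1: offset=0 data="tGpA" -> buffer=tGpA???????? -> prefix_len=4
Fragment 2: offset=4 data="MaA" -> buffer=tGpAMaA????? -> prefix_len=7
Fragment 3: offset=7 data="ETsYj" -> buffer=tGpAMaAETsYj -> prefix_len=12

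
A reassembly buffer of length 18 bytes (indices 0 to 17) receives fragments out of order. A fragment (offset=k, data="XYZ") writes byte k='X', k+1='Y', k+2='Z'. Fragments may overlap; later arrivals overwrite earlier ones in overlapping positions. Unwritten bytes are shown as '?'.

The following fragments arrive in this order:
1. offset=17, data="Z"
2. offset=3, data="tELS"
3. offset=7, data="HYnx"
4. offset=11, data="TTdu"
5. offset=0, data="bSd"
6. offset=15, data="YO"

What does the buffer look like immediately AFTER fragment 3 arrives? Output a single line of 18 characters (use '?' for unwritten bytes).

Answer: ???tELSHYnx??????Z

Derivation:
Fragment 1: offset=17 data="Z" -> buffer=?????????????????Z
Fragment 2: offset=3 data="tELS" -> buffer=???tELS??????????Z
Fragment 3: offset=7 data="HYnx" -> buffer=???tELSHYnx??????Z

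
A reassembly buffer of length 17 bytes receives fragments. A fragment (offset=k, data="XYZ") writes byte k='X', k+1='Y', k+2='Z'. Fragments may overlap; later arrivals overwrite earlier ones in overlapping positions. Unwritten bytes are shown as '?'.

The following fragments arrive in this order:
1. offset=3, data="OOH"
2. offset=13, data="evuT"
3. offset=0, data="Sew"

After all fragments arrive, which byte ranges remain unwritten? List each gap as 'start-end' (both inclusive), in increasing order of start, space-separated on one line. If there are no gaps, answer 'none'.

Fragment 1: offset=3 len=3
Fragment 2: offset=13 len=4
Fragment 3: offset=0 len=3
Gaps: 6-12

Answer: 6-12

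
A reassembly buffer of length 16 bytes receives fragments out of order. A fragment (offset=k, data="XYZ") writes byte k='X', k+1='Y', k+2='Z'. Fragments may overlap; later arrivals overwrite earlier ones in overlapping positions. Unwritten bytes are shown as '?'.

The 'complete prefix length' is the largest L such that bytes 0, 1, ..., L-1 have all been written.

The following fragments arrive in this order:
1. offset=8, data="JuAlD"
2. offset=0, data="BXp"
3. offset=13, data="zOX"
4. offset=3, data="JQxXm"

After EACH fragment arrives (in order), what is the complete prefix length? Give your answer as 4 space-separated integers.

Answer: 0 3 3 16

Derivation:
Fragment 1: offset=8 data="JuAlD" -> buffer=????????JuAlD??? -> prefix_len=0
Fragment 2: offset=0 data="BXp" -> buffer=BXp?????JuAlD??? -> prefix_len=3
Fragment 3: offset=13 data="zOX" -> buffer=BXp?????JuAlDzOX -> prefix_len=3
Fragment 4: offset=3 data="JQxXm" -> buffer=BXpJQxXmJuAlDzOX -> prefix_len=16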